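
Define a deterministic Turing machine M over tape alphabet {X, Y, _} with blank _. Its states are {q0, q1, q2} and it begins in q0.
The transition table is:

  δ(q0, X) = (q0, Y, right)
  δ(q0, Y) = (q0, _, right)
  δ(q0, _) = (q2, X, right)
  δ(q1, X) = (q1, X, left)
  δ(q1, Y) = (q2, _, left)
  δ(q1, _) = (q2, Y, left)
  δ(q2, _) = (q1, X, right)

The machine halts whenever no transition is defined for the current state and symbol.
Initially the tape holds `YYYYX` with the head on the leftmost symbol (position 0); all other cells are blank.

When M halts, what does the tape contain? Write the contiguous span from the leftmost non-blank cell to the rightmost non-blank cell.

YXXY

q0 | [Y]YYYX___   read Y → write _, move right, go to q0
q0 | _[Y]YYX___   read Y → write _, move right, go to q0
q0 | __[Y]YX___   read Y → write _, move right, go to q0
q0 | ___[Y]X___   read Y → write _, move right, go to q0
q0 | ____[X]___   read X → write Y, move right, go to q0
q0 | ____Y[_]__   read _ → write X, move right, go to q2
q2 | ____YX[_]_   read _ → write X, move right, go to q1
q1 | ____YXX[_]   read _ → write Y, move left, go to q2
q2 | ____YX[X]Y
The non-blank tape span at halt is YXXY.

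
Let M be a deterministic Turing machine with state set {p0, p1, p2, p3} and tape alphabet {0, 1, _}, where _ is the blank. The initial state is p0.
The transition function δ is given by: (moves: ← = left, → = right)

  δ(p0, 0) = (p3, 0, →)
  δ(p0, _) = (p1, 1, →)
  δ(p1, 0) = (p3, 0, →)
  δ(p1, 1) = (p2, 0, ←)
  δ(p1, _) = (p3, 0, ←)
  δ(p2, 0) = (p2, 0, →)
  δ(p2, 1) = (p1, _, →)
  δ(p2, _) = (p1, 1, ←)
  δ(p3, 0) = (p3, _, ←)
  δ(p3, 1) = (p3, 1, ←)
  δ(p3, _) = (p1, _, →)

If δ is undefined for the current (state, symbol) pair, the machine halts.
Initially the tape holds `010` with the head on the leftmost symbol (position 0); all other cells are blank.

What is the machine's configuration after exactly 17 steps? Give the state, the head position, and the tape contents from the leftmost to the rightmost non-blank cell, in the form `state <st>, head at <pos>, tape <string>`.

state p3, head at -1, tape 010

p0 | _[0]10   read 0 → write 0, move →, go to p3
p3 | _0[1]0   read 1 → write 1, move ←, go to p3
p3 | _[0]10   read 0 → write _, move ←, go to p3
p3 | [_]_10   read _ → write _, move →, go to p1
p1 | _[_]10   read _ → write 0, move ←, go to p3
p3 | [_]010   read _ → write _, move →, go to p1
p1 | _[0]10   read 0 → write 0, move →, go to p3
p3 | _0[1]0   read 1 → write 1, move ←, go to p3
p3 | _[0]10   read 0 → write _, move ←, go to p3
p3 | [_]_10   read _ → write _, move →, go to p1
p1 | _[_]10   read _ → write 0, move ←, go to p3
p3 | [_]010   read _ → write _, move →, go to p1
p1 | _[0]10   read 0 → write 0, move →, go to p3
p3 | _0[1]0   read 1 → write 1, move ←, go to p3
p3 | _[0]10   read 0 → write _, move ←, go to p3
p3 | [_]_10   read _ → write _, move →, go to p1
p1 | _[_]10   read _ → write 0, move ←, go to p3
p3 | [_]010
After 17 steps: state p3, head at -1, tape 010.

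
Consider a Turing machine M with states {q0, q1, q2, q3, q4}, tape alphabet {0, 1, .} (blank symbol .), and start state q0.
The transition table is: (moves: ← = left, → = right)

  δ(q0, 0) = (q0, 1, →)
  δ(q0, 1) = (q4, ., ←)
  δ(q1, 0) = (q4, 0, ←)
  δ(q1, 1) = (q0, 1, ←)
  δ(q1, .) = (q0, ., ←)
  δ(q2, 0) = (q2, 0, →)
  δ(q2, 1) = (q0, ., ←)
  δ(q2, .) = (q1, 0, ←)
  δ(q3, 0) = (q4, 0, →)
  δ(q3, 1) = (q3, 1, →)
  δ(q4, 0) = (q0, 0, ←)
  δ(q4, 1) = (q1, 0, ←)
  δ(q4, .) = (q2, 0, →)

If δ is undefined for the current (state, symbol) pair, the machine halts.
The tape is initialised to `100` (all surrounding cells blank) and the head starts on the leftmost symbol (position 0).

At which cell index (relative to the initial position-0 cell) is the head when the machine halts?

q0 | ..[1]00..   read 1 → write ., move ←, go to q4
q4 | .[.].00..   read . → write 0, move →, go to q2
q2 | .0[.]00..   read . → write 0, move ←, go to q1
q1 | .[0]000..   read 0 → write 0, move ←, go to q4
q4 | [.]0000..   read . → write 0, move →, go to q2
q2 | 0[0]000..   read 0 → write 0, move →, go to q2
q2 | 00[0]00..   read 0 → write 0, move →, go to q2
q2 | 000[0]0..   read 0 → write 0, move →, go to q2
q2 | 0000[0]..   read 0 → write 0, move →, go to q2
q2 | 00000[.].   read . → write 0, move ←, go to q1
q1 | 0000[0]0.   read 0 → write 0, move ←, go to q4
q4 | 000[0]00.   read 0 → write 0, move ←, go to q0
q0 | 00[0]000.   read 0 → write 1, move →, go to q0
q0 | 001[0]00.   read 0 → write 1, move →, go to q0
q0 | 0011[0]0.   read 0 → write 1, move →, go to q0
q0 | 00111[0].   read 0 → write 1, move →, go to q0
q0 | 001111[.]
At halt the head is at cell 4.

4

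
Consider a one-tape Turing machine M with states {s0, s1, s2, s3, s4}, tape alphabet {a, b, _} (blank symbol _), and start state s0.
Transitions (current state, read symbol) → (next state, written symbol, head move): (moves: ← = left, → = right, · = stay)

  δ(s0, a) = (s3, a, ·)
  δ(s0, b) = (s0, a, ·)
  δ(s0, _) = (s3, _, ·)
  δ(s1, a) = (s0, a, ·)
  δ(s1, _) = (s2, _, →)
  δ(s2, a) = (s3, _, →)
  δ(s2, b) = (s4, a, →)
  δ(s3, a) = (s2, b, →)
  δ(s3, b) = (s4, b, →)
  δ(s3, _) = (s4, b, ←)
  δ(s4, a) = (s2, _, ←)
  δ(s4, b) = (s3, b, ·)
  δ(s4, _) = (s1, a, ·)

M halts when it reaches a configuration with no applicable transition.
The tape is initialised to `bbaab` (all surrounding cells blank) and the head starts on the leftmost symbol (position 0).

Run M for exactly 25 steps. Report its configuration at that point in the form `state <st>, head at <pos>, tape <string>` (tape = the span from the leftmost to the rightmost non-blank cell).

state=s0 head=0 tape=[b]baab_   (s0,b)→(s0,a,·)
state=s0 head=0 tape=[a]baab_   (s0,a)→(s3,a,·)
state=s3 head=0 tape=[a]baab_   (s3,a)→(s2,b,→)
state=s2 head=1 tape=b[b]aab_   (s2,b)→(s4,a,→)
state=s4 head=2 tape=ba[a]ab_   (s4,a)→(s2,_,←)
state=s2 head=1 tape=b[a]_ab_   (s2,a)→(s3,_,→)
state=s3 head=2 tape=b_[_]ab_   (s3,_)→(s4,b,←)
state=s4 head=1 tape=b[_]bab_   (s4,_)→(s1,a,·)
state=s1 head=1 tape=b[a]bab_   (s1,a)→(s0,a,·)
state=s0 head=1 tape=b[a]bab_   (s0,a)→(s3,a,·)
state=s3 head=1 tape=b[a]bab_   (s3,a)→(s2,b,→)
state=s2 head=2 tape=bb[b]ab_   (s2,b)→(s4,a,→)
state=s4 head=3 tape=bba[a]b_   (s4,a)→(s2,_,←)
state=s2 head=2 tape=bb[a]_b_   (s2,a)→(s3,_,→)
state=s3 head=3 tape=bb_[_]b_   (s3,_)→(s4,b,←)
state=s4 head=2 tape=bb[_]bb_   (s4,_)→(s1,a,·)
state=s1 head=2 tape=bb[a]bb_   (s1,a)→(s0,a,·)
state=s0 head=2 tape=bb[a]bb_   (s0,a)→(s3,a,·)
state=s3 head=2 tape=bb[a]bb_   (s3,a)→(s2,b,→)
state=s2 head=3 tape=bbb[b]b_   (s2,b)→(s4,a,→)
state=s4 head=4 tape=bbba[b]_   (s4,b)→(s3,b,·)
state=s3 head=4 tape=bbba[b]_   (s3,b)→(s4,b,→)
state=s4 head=5 tape=bbbab[_]   (s4,_)→(s1,a,·)
state=s1 head=5 tape=bbbab[a]   (s1,a)→(s0,a,·)
state=s0 head=5 tape=bbbab[a]   (s0,a)→(s3,a,·)
state=s3 head=5 tape=bbbab[a]
After 25 steps: state s3, head at 5, tape bbbaba.

state s3, head at 5, tape bbbaba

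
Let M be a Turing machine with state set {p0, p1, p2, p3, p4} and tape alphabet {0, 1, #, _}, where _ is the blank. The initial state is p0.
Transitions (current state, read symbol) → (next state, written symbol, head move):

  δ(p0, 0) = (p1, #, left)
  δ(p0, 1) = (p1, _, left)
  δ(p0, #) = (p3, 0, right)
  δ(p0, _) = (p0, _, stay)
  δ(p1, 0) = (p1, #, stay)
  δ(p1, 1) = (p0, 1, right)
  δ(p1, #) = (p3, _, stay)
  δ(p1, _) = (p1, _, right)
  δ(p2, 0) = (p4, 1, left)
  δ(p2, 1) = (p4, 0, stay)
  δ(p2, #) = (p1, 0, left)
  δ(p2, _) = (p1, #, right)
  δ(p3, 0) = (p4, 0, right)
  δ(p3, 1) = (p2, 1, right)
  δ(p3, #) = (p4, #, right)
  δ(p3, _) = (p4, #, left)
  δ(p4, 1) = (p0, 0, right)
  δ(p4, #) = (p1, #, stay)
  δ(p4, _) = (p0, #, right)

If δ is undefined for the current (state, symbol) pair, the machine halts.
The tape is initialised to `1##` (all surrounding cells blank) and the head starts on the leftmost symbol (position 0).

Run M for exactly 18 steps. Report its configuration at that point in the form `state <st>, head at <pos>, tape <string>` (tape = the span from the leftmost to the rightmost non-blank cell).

state=p0 head=0 tape=_[1]##__   (p0,1)→(p1,_,left)
state=p1 head=-1 tape=[_]_##__   (p1,_)→(p1,_,right)
state=p1 head=0 tape=_[_]##__   (p1,_)→(p1,_,right)
state=p1 head=1 tape=__[#]#__   (p1,#)→(p3,_,stay)
state=p3 head=1 tape=__[_]#__   (p3,_)→(p4,#,left)
state=p4 head=0 tape=_[_]##__   (p4,_)→(p0,#,right)
state=p0 head=1 tape=_#[#]#__   (p0,#)→(p3,0,right)
state=p3 head=2 tape=_#0[#]__   (p3,#)→(p4,#,right)
state=p4 head=3 tape=_#0#[_]_   (p4,_)→(p0,#,right)
state=p0 head=4 tape=_#0##[_]   (p0,_)→(p0,_,stay)
state=p0 head=4 tape=_#0##[_]   (p0,_)→(p0,_,stay)
state=p0 head=4 tape=_#0##[_]   (p0,_)→(p0,_,stay)
state=p0 head=4 tape=_#0##[_]   (p0,_)→(p0,_,stay)
state=p0 head=4 tape=_#0##[_]   (p0,_)→(p0,_,stay)
state=p0 head=4 tape=_#0##[_]   (p0,_)→(p0,_,stay)
state=p0 head=4 tape=_#0##[_]   (p0,_)→(p0,_,stay)
state=p0 head=4 tape=_#0##[_]   (p0,_)→(p0,_,stay)
state=p0 head=4 tape=_#0##[_]   (p0,_)→(p0,_,stay)
state=p0 head=4 tape=_#0##[_]
After 18 steps: state p0, head at 4, tape #0##.

state p0, head at 4, tape #0##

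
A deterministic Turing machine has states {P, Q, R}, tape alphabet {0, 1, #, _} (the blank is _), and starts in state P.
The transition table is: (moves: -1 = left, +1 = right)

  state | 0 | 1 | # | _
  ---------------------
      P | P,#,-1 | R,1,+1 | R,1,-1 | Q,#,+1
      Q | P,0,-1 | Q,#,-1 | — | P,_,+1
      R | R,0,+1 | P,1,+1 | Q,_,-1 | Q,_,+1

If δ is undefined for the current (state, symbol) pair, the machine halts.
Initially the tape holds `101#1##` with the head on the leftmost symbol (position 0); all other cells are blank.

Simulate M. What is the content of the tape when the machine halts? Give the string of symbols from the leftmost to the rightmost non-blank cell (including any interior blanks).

10_###

state=P head=0 tape=[1]01#1##   (P,1)→(R,1,+1)
state=R head=1 tape=1[0]1#1##   (R,0)→(R,0,+1)
state=R head=2 tape=10[1]#1##   (R,1)→(P,1,+1)
state=P head=3 tape=101[#]1##   (P,#)→(R,1,-1)
state=R head=2 tape=10[1]11##   (R,1)→(P,1,+1)
state=P head=3 tape=101[1]1##   (P,1)→(R,1,+1)
state=R head=4 tape=1011[1]##   (R,1)→(P,1,+1)
state=P head=5 tape=10111[#]#   (P,#)→(R,1,-1)
state=R head=4 tape=1011[1]1#   (R,1)→(P,1,+1)
state=P head=5 tape=10111[1]#   (P,1)→(R,1,+1)
state=R head=6 tape=101111[#]   (R,#)→(Q,_,-1)
state=Q head=5 tape=10111[1]_   (Q,1)→(Q,#,-1)
state=Q head=4 tape=1011[1]#_   (Q,1)→(Q,#,-1)
state=Q head=3 tape=101[1]##_   (Q,1)→(Q,#,-1)
state=Q head=2 tape=10[1]###_   (Q,1)→(Q,#,-1)
state=Q head=1 tape=1[0]####_   (Q,0)→(P,0,-1)
state=P head=0 tape=[1]0####_   (P,1)→(R,1,+1)
state=R head=1 tape=1[0]####_   (R,0)→(R,0,+1)
state=R head=2 tape=10[#]###_   (R,#)→(Q,_,-1)
state=Q head=1 tape=1[0]_###_   (Q,0)→(P,0,-1)
state=P head=0 tape=[1]0_###_   (P,1)→(R,1,+1)
state=R head=1 tape=1[0]_###_   (R,0)→(R,0,+1)
state=R head=2 tape=10[_]###_   (R,_)→(Q,_,+1)
state=Q head=3 tape=10_[#]##_
The non-blank tape span at halt is 10_###.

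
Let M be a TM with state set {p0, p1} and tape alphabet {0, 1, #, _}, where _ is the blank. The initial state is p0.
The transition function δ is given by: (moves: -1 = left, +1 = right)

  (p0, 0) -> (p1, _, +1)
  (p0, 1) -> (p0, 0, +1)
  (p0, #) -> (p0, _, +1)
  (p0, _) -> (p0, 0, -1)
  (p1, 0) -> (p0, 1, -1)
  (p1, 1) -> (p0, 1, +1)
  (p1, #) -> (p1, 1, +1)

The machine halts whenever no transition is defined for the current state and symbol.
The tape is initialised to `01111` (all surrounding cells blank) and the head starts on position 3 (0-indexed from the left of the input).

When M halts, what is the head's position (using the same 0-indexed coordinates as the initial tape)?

8

p0 | 011[1]1____   read 1 → write 0, move +1, go to p0
p0 | 0110[1]____   read 1 → write 0, move +1, go to p0
p0 | 01100[_]___   read _ → write 0, move -1, go to p0
p0 | 0110[0]0___   read 0 → write _, move +1, go to p1
p1 | 0110_[0]___   read 0 → write 1, move -1, go to p0
p0 | 0110[_]1___   read _ → write 0, move -1, go to p0
p0 | 011[0]01___   read 0 → write _, move +1, go to p1
p1 | 011_[0]1___   read 0 → write 1, move -1, go to p0
p0 | 011[_]11___   read _ → write 0, move -1, go to p0
p0 | 01[1]011___   read 1 → write 0, move +1, go to p0
p0 | 010[0]11___   read 0 → write _, move +1, go to p1
p1 | 010_[1]1___   read 1 → write 1, move +1, go to p0
p0 | 010_1[1]___   read 1 → write 0, move +1, go to p0
p0 | 010_10[_]__   read _ → write 0, move -1, go to p0
p0 | 010_1[0]0__   read 0 → write _, move +1, go to p1
p1 | 010_1_[0]__   read 0 → write 1, move -1, go to p0
p0 | 010_1[_]1__   read _ → write 0, move -1, go to p0
p0 | 010_[1]01__   read 1 → write 0, move +1, go to p0
p0 | 010_0[0]1__   read 0 → write _, move +1, go to p1
p1 | 010_0_[1]__   read 1 → write 1, move +1, go to p0
p0 | 010_0_1[_]_   read _ → write 0, move -1, go to p0
p0 | 010_0_[1]0_   read 1 → write 0, move +1, go to p0
p0 | 010_0_0[0]_   read 0 → write _, move +1, go to p1
p1 | 010_0_0_[_]
At halt the head is at cell 8.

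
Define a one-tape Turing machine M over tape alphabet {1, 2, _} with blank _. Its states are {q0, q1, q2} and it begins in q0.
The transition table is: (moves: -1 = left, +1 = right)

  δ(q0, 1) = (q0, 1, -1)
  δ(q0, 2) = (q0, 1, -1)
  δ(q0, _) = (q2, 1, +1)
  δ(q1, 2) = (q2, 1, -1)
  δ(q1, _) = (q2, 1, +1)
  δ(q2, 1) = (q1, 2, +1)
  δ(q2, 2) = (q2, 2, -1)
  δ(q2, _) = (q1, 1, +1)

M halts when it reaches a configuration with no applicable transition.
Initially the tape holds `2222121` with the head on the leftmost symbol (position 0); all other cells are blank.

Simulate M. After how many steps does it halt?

state=q0 head=0 tape=__[2]222121   (q0,2)→(q0,1,-1)
state=q0 head=-1 tape=_[_]1222121   (q0,_)→(q2,1,+1)
state=q2 head=0 tape=_1[1]222121   (q2,1)→(q1,2,+1)
state=q1 head=1 tape=_12[2]22121   (q1,2)→(q2,1,-1)
state=q2 head=0 tape=_1[2]122121   (q2,2)→(q2,2,-1)
state=q2 head=-1 tape=_[1]2122121   (q2,1)→(q1,2,+1)
state=q1 head=0 tape=_2[2]122121   (q1,2)→(q2,1,-1)
state=q2 head=-1 tape=_[2]1122121   (q2,2)→(q2,2,-1)
state=q2 head=-2 tape=[_]21122121   (q2,_)→(q1,1,+1)
state=q1 head=-1 tape=1[2]1122121   (q1,2)→(q2,1,-1)
state=q2 head=-2 tape=[1]11122121   (q2,1)→(q1,2,+1)
state=q1 head=-1 tape=2[1]1122121
M halts after 11 transitions.

11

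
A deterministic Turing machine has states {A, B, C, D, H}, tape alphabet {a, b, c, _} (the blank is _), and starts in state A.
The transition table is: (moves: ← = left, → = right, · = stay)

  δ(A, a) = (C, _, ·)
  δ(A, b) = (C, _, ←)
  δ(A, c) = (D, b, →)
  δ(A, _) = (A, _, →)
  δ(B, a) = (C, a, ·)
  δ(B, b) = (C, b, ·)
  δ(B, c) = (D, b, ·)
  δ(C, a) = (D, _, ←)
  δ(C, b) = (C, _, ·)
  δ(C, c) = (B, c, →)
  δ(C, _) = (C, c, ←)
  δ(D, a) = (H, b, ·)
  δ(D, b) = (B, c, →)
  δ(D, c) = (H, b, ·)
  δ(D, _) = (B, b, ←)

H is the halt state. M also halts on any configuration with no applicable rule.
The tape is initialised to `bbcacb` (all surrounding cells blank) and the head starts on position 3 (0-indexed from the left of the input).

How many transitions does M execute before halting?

13

A | bbc[a]cb_   read a → write _, move ·, go to C
C | bbc[_]cb_   read _ → write c, move ←, go to C
C | bb[c]ccb_   read c → write c, move →, go to B
B | bbc[c]cb_   read c → write b, move ·, go to D
D | bbc[b]cb_   read b → write c, move →, go to B
B | bbcc[c]b_   read c → write b, move ·, go to D
D | bbcc[b]b_   read b → write c, move →, go to B
B | bbccc[b]_   read b → write b, move ·, go to C
C | bbccc[b]_   read b → write _, move ·, go to C
C | bbccc[_]_   read _ → write c, move ←, go to C
C | bbcc[c]c_   read c → write c, move →, go to B
B | bbccc[c]_   read c → write b, move ·, go to D
D | bbccc[b]_   read b → write c, move →, go to B
B | bbcccc[_]
M halts after 13 transitions.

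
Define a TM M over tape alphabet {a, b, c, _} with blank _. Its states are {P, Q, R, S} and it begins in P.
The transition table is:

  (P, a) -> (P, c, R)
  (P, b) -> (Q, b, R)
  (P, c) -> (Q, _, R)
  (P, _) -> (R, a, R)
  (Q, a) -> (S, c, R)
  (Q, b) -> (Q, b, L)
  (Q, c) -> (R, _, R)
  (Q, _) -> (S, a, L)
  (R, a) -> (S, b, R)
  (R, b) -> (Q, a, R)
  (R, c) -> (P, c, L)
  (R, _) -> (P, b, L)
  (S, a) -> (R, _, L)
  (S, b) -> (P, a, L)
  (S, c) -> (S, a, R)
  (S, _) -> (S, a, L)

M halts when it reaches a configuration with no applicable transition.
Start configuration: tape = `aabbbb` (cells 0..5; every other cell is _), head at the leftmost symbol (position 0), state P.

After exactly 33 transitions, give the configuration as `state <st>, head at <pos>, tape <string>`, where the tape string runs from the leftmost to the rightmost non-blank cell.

state P, head at 3, tape c___aaa

P | [a]abbbb_   read a → write c, move R, go to P
P | c[a]bbbb_   read a → write c, move R, go to P
P | cc[b]bbb_   read b → write b, move R, go to Q
Q | ccb[b]bb_   read b → write b, move L, go to Q
Q | cc[b]bbb_   read b → write b, move L, go to Q
Q | c[c]bbbb_   read c → write _, move R, go to R
R | c_[b]bbb_   read b → write a, move R, go to Q
Q | c_a[b]bb_   read b → write b, move L, go to Q
Q | c_[a]bbb_   read a → write c, move R, go to S
S | c_c[b]bb_   read b → write a, move L, go to P
P | c_[c]abb_   read c → write _, move R, go to Q
Q | c__[a]bb_   read a → write c, move R, go to S
S | c__c[b]b_   read b → write a, move L, go to P
P | c__[c]ab_   read c → write _, move R, go to Q
Q | c___[a]b_   read a → write c, move R, go to S
S | c___c[b]_   read b → write a, move L, go to P
P | c___[c]a_   read c → write _, move R, go to Q
Q | c____[a]_   read a → write c, move R, go to S
S | c____c[_]   read _ → write a, move L, go to S
S | c____[c]a   read c → write a, move R, go to S
S | c____a[a]   read a → write _, move L, go to R
R | c____[a]_   read a → write b, move R, go to S
S | c____b[_]   read _ → write a, move L, go to S
S | c____[b]a   read b → write a, move L, go to P
P | c___[_]aa   read _ → write a, move R, go to R
R | c___a[a]a   read a → write b, move R, go to S
S | c___ab[a]   read a → write _, move L, go to R
R | c___a[b]_   read b → write a, move R, go to Q
Q | c___aa[_]   read _ → write a, move L, go to S
S | c___a[a]a   read a → write _, move L, go to R
R | c___[a]_a   read a → write b, move R, go to S
S | c___b[_]a   read _ → write a, move L, go to S
S | c___[b]aa   read b → write a, move L, go to P
P | c__[_]aaa
After 33 steps: state P, head at 3, tape c___aaa.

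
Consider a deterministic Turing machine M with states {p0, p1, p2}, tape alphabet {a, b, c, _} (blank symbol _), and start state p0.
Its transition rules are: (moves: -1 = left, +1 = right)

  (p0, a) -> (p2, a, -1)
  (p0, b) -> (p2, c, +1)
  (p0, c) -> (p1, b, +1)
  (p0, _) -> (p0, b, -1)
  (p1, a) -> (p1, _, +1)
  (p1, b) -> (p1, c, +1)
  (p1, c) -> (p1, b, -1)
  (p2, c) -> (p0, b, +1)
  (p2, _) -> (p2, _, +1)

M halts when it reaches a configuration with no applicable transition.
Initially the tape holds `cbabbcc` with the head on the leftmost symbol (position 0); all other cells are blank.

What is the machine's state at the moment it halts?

state=p0 head=0 tape=[c]babbcc   (p0,c)→(p1,b,+1)
state=p1 head=1 tape=b[b]abbcc   (p1,b)→(p1,c,+1)
state=p1 head=2 tape=bc[a]bbcc   (p1,a)→(p1,_,+1)
state=p1 head=3 tape=bc_[b]bcc   (p1,b)→(p1,c,+1)
state=p1 head=4 tape=bc_c[b]cc   (p1,b)→(p1,c,+1)
state=p1 head=5 tape=bc_cc[c]c   (p1,c)→(p1,b,-1)
state=p1 head=4 tape=bc_c[c]bc   (p1,c)→(p1,b,-1)
state=p1 head=3 tape=bc_[c]bbc   (p1,c)→(p1,b,-1)
state=p1 head=2 tape=bc[_]bbbc
No transition is defined for (p1, _); M halts in state p1.

p1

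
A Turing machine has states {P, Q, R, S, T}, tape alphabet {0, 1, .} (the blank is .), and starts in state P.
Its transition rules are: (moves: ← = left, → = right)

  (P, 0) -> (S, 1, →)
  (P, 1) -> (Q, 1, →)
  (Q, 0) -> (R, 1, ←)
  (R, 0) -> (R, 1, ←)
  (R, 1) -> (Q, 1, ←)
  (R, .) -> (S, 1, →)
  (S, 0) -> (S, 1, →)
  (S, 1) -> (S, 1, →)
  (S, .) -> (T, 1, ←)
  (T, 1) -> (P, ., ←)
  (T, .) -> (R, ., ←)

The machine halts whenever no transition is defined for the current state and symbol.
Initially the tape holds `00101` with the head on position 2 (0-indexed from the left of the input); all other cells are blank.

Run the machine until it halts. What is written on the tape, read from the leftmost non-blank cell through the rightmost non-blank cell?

11111.1

P | .00[1]01.   read 1 → write 1, move →, go to Q
Q | .001[0]1.   read 0 → write 1, move ←, go to R
R | .00[1]11.   read 1 → write 1, move ←, go to Q
Q | .0[0]111.   read 0 → write 1, move ←, go to R
R | .[0]1111.   read 0 → write 1, move ←, go to R
R | [.]11111.   read . → write 1, move →, go to S
S | 1[1]1111.   read 1 → write 1, move →, go to S
S | 11[1]111.   read 1 → write 1, move →, go to S
S | 111[1]11.   read 1 → write 1, move →, go to S
S | 1111[1]1.   read 1 → write 1, move →, go to S
S | 11111[1].   read 1 → write 1, move →, go to S
S | 111111[.]   read . → write 1, move ←, go to T
T | 11111[1]1   read 1 → write ., move ←, go to P
P | 1111[1].1   read 1 → write 1, move →, go to Q
Q | 11111[.]1
The non-blank tape span at halt is 11111.1.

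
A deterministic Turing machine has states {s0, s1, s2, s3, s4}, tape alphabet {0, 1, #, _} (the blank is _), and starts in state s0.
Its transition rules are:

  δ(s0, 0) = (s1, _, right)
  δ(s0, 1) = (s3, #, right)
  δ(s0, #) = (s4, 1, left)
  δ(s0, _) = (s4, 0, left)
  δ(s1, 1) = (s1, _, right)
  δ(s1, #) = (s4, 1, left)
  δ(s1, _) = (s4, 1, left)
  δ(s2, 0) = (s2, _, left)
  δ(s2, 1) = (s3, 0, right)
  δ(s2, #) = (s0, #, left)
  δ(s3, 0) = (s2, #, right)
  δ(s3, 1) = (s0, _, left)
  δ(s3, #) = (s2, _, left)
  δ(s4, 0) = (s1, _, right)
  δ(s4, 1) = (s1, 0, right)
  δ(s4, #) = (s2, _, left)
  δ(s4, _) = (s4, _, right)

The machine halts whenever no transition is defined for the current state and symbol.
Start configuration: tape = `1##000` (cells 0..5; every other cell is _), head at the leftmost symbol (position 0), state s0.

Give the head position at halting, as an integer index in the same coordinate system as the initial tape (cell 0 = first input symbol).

state=s0 head=0 tape=__[1]##000   (s0,1)→(s3,#,right)
state=s3 head=1 tape=__#[#]#000   (s3,#)→(s2,_,left)
state=s2 head=0 tape=__[#]_#000   (s2,#)→(s0,#,left)
state=s0 head=-1 tape=_[_]#_#000   (s0,_)→(s4,0,left)
state=s4 head=-2 tape=[_]0#_#000   (s4,_)→(s4,_,right)
state=s4 head=-1 tape=_[0]#_#000   (s4,0)→(s1,_,right)
state=s1 head=0 tape=__[#]_#000   (s1,#)→(s4,1,left)
state=s4 head=-1 tape=_[_]1_#000   (s4,_)→(s4,_,right)
state=s4 head=0 tape=__[1]_#000   (s4,1)→(s1,0,right)
state=s1 head=1 tape=__0[_]#000   (s1,_)→(s4,1,left)
state=s4 head=0 tape=__[0]1#000   (s4,0)→(s1,_,right)
state=s1 head=1 tape=___[1]#000   (s1,1)→(s1,_,right)
state=s1 head=2 tape=____[#]000   (s1,#)→(s4,1,left)
state=s4 head=1 tape=___[_]1000   (s4,_)→(s4,_,right)
state=s4 head=2 tape=____[1]000   (s4,1)→(s1,0,right)
state=s1 head=3 tape=____0[0]00
At halt the head is at cell 3.

3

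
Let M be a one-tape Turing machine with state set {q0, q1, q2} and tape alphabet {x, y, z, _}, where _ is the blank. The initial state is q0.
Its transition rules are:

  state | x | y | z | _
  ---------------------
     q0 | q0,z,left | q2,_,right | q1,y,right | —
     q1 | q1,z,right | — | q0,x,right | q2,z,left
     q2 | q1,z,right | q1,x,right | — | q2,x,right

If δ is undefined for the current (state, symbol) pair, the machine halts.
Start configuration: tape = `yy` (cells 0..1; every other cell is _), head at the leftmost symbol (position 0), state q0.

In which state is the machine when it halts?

q0

q0 | [y]y__   read y → write _, move right, go to q2
q2 | _[y]__   read y → write x, move right, go to q1
q1 | _x[_]_   read _ → write z, move left, go to q2
q2 | _[x]z_   read x → write z, move right, go to q1
q1 | _z[z]_   read z → write x, move right, go to q0
q0 | _zx[_]
No transition is defined for (q0, _); M halts in state q0.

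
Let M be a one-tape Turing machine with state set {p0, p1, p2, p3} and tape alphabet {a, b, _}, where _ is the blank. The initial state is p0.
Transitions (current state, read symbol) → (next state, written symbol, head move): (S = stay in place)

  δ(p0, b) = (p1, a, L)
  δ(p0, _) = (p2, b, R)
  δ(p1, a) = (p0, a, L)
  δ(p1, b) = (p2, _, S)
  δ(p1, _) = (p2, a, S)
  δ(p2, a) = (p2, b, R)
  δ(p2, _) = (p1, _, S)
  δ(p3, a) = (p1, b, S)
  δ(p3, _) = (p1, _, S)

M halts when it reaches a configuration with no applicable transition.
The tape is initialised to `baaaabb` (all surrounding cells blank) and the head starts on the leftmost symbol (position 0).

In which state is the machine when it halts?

p0 | _[b]aaaabb   read b → write a, move L, go to p1
p1 | [_]aaaaabb   read _ → write a, move S, go to p2
p2 | [a]aaaaabb   read a → write b, move R, go to p2
p2 | b[a]aaaabb   read a → write b, move R, go to p2
p2 | bb[a]aaabb   read a → write b, move R, go to p2
p2 | bbb[a]aabb   read a → write b, move R, go to p2
p2 | bbbb[a]abb   read a → write b, move R, go to p2
p2 | bbbbb[a]bb   read a → write b, move R, go to p2
p2 | bbbbbb[b]b
No transition is defined for (p2, b); M halts in state p2.

p2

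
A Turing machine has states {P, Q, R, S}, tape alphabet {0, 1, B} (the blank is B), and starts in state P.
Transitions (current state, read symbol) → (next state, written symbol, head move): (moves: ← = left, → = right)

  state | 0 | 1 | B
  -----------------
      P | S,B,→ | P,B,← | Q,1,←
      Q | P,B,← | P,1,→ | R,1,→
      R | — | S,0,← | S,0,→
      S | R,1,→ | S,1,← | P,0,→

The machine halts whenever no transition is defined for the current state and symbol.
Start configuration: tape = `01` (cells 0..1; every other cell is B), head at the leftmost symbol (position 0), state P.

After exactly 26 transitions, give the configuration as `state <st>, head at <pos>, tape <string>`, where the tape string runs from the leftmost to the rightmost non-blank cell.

P | BB[0]1BB   read 0 → write B, move →, go to S
S | BBB[1]BB   read 1 → write 1, move ←, go to S
S | BB[B]1BB   read B → write 0, move →, go to P
P | BB0[1]BB   read 1 → write B, move ←, go to P
P | BB[0]BBB   read 0 → write B, move →, go to S
S | BBB[B]BB   read B → write 0, move →, go to P
P | BBB0[B]B   read B → write 1, move ←, go to Q
Q | BBB[0]1B   read 0 → write B, move ←, go to P
P | BB[B]B1B   read B → write 1, move ←, go to Q
Q | B[B]1B1B   read B → write 1, move →, go to R
R | B1[1]B1B   read 1 → write 0, move ←, go to S
S | B[1]0B1B   read 1 → write 1, move ←, go to S
S | [B]10B1B   read B → write 0, move →, go to P
P | 0[1]0B1B   read 1 → write B, move ←, go to P
P | [0]B0B1B   read 0 → write B, move →, go to S
S | B[B]0B1B   read B → write 0, move →, go to P
P | B0[0]B1B   read 0 → write B, move →, go to S
S | B0B[B]1B   read B → write 0, move →, go to P
P | B0B0[1]B   read 1 → write B, move ←, go to P
P | B0B[0]BB   read 0 → write B, move →, go to S
S | B0BB[B]B   read B → write 0, move →, go to P
P | B0BB0[B]   read B → write 1, move ←, go to Q
Q | B0BB[0]1   read 0 → write B, move ←, go to P
P | B0B[B]B1   read B → write 1, move ←, go to Q
Q | B0[B]1B1   read B → write 1, move →, go to R
R | B01[1]B1   read 1 → write 0, move ←, go to S
S | B0[1]0B1
After 26 steps: state S, head at 0, tape 010B1.

state S, head at 0, tape 010B1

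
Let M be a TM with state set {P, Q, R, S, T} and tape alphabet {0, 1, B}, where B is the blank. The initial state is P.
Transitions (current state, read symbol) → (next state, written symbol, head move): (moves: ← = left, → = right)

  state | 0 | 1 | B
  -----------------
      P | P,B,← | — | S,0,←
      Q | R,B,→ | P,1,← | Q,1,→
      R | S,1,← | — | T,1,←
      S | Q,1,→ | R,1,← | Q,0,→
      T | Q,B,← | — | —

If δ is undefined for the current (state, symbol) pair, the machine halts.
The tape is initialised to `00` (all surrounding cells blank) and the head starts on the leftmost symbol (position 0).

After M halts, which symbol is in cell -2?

state=P head=0 tape=BB[0]0   (P,0)→(P,B,←)
state=P head=-1 tape=B[B]B0   (P,B)→(S,0,←)
state=S head=-2 tape=[B]0B0   (S,B)→(Q,0,→)
state=Q head=-1 tape=0[0]B0   (Q,0)→(R,B,→)
state=R head=0 tape=0B[B]0   (R,B)→(T,1,←)
state=T head=-1 tape=0[B]10
Cell -2 holds 0 when M halts.

0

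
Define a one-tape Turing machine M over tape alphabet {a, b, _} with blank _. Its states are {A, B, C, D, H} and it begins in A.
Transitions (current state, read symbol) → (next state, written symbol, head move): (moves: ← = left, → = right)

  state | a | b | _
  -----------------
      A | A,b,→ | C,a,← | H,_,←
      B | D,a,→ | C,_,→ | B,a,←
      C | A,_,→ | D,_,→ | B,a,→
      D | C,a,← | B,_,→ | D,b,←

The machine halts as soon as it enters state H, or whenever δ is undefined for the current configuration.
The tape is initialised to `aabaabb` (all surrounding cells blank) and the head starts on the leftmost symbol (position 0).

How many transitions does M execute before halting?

25

A | [a]abaabb__   read a → write b, move →, go to A
A | b[a]baabb__   read a → write b, move →, go to A
A | bb[b]aabb__   read b → write a, move ←, go to C
C | b[b]aaabb__   read b → write _, move →, go to D
D | b_[a]aabb__   read a → write a, move ←, go to C
C | b[_]aaabb__   read _ → write a, move →, go to B
B | ba[a]aabb__   read a → write a, move →, go to D
D | baa[a]abb__   read a → write a, move ←, go to C
C | ba[a]aabb__   read a → write _, move →, go to A
A | ba_[a]abb__   read a → write b, move →, go to A
A | ba_b[a]bb__   read a → write b, move →, go to A
A | ba_bb[b]b__   read b → write a, move ←, go to C
C | ba_b[b]ab__   read b → write _, move →, go to D
D | ba_b_[a]b__   read a → write a, move ←, go to C
C | ba_b[_]ab__   read _ → write a, move →, go to B
B | ba_ba[a]b__   read a → write a, move →, go to D
D | ba_baa[b]__   read b → write _, move →, go to B
B | ba_baa_[_]_   read _ → write a, move ←, go to B
B | ba_baa[_]a_   read _ → write a, move ←, go to B
B | ba_ba[a]aa_   read a → write a, move →, go to D
D | ba_baa[a]a_   read a → write a, move ←, go to C
C | ba_ba[a]aa_   read a → write _, move →, go to A
A | ba_ba_[a]a_   read a → write b, move →, go to A
A | ba_ba_b[a]_   read a → write b, move →, go to A
A | ba_ba_bb[_]   read _ → write _, move ←, go to H
H | ba_ba_b[b]_
M halts after 25 transitions.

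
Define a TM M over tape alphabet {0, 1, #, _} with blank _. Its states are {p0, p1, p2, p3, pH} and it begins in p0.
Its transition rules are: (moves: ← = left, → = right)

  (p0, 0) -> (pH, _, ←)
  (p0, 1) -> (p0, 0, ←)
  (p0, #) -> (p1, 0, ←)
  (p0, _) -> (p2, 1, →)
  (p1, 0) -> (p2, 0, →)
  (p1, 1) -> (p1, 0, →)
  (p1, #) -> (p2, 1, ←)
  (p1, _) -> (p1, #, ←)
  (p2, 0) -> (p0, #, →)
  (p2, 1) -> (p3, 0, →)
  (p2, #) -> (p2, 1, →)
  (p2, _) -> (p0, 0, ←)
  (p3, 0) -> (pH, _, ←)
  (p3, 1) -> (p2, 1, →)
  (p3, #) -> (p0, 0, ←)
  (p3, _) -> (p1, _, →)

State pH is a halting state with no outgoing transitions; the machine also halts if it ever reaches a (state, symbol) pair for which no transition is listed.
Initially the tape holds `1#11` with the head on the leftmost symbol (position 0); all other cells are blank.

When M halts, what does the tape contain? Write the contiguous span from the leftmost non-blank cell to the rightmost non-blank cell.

p0 | _[1]#11   read 1 → write 0, move ←, go to p0
p0 | [_]0#11   read _ → write 1, move →, go to p2
p2 | 1[0]#11   read 0 → write #, move →, go to p0
p0 | 1#[#]11   read # → write 0, move ←, go to p1
p1 | 1[#]011   read # → write 1, move ←, go to p2
p2 | [1]1011   read 1 → write 0, move →, go to p3
p3 | 0[1]011   read 1 → write 1, move →, go to p2
p2 | 01[0]11   read 0 → write #, move →, go to p0
p0 | 01#[1]1   read 1 → write 0, move ←, go to p0
p0 | 01[#]01   read # → write 0, move ←, go to p1
p1 | 0[1]001   read 1 → write 0, move →, go to p1
p1 | 00[0]01   read 0 → write 0, move →, go to p2
p2 | 000[0]1   read 0 → write #, move →, go to p0
p0 | 000#[1]   read 1 → write 0, move ←, go to p0
p0 | 000[#]0   read # → write 0, move ←, go to p1
p1 | 00[0]00   read 0 → write 0, move →, go to p2
p2 | 000[0]0   read 0 → write #, move →, go to p0
p0 | 000#[0]   read 0 → write _, move ←, go to pH
pH | 000[#]_
The non-blank tape span at halt is 000#.

000#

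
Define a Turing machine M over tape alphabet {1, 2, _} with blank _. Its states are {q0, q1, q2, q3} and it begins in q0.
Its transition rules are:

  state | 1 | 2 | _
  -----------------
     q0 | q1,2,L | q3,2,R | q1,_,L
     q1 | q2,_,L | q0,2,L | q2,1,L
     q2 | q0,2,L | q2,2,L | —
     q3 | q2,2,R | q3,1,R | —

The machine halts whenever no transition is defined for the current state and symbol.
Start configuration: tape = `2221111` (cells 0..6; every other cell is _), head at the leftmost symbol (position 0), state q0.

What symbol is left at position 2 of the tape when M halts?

1

q0 | [2]221111_   read 2 → write 2, move R, go to q3
q3 | 2[2]21111_   read 2 → write 1, move R, go to q3
q3 | 21[2]1111_   read 2 → write 1, move R, go to q3
q3 | 211[1]111_   read 1 → write 2, move R, go to q2
q2 | 2112[1]11_   read 1 → write 2, move L, go to q0
q0 | 211[2]211_   read 2 → write 2, move R, go to q3
q3 | 2112[2]11_   read 2 → write 1, move R, go to q3
q3 | 21121[1]1_   read 1 → write 2, move R, go to q2
q2 | 211212[1]_   read 1 → write 2, move L, go to q0
q0 | 21121[2]2_   read 2 → write 2, move R, go to q3
q3 | 211212[2]_   read 2 → write 1, move R, go to q3
q3 | 2112121[_]
Cell 2 holds 1 when M halts.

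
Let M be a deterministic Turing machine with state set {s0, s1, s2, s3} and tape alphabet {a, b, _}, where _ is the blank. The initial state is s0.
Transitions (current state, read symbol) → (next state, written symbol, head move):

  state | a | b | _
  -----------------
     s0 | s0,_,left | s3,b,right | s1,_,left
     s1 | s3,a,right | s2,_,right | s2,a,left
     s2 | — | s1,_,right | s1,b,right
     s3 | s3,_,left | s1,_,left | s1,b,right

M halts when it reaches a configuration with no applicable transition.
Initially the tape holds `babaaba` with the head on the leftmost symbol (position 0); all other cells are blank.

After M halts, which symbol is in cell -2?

s0 | __[b]abaaba   read b → write b, move right, go to s3
s3 | __b[a]baaba   read a → write _, move left, go to s3
s3 | __[b]_baaba   read b → write _, move left, go to s1
s1 | _[_]__baaba   read _ → write a, move left, go to s2
s2 | [_]a__baaba   read _ → write b, move right, go to s1
s1 | b[a]__baaba   read a → write a, move right, go to s3
s3 | ba[_]_baaba   read _ → write b, move right, go to s1
s1 | bab[_]baaba   read _ → write a, move left, go to s2
s2 | ba[b]abaaba   read b → write _, move right, go to s1
s1 | ba_[a]baaba   read a → write a, move right, go to s3
s3 | ba_a[b]aaba   read b → write _, move left, go to s1
s1 | ba_[a]_aaba   read a → write a, move right, go to s3
s3 | ba_a[_]aaba   read _ → write b, move right, go to s1
s1 | ba_ab[a]aba   read a → write a, move right, go to s3
s3 | ba_aba[a]ba   read a → write _, move left, go to s3
s3 | ba_ab[a]_ba   read a → write _, move left, go to s3
s3 | ba_a[b]__ba   read b → write _, move left, go to s1
s1 | ba_[a]___ba   read a → write a, move right, go to s3
s3 | ba_a[_]__ba   read _ → write b, move right, go to s1
s1 | ba_ab[_]_ba   read _ → write a, move left, go to s2
s2 | ba_a[b]a_ba   read b → write _, move right, go to s1
s1 | ba_a_[a]_ba   read a → write a, move right, go to s3
s3 | ba_a_a[_]ba   read _ → write b, move right, go to s1
s1 | ba_a_ab[b]a   read b → write _, move right, go to s2
s2 | ba_a_ab_[a]
Cell -2 holds b when M halts.

b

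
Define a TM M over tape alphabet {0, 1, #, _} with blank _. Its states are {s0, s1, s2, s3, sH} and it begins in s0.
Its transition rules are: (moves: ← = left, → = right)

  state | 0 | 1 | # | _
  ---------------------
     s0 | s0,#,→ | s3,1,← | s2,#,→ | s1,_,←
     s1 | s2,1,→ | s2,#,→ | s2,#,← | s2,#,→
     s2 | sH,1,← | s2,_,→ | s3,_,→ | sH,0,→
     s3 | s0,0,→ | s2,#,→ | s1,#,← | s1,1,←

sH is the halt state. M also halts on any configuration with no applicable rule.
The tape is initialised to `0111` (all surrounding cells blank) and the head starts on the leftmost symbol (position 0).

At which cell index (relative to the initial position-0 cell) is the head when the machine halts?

5

state=s0 head=0 tape=_[0]111__   (s0,0)→(s0,#,→)
state=s0 head=1 tape=_#[1]11__   (s0,1)→(s3,1,←)
state=s3 head=0 tape=_[#]111__   (s3,#)→(s1,#,←)
state=s1 head=-1 tape=[_]#111__   (s1,_)→(s2,#,→)
state=s2 head=0 tape=#[#]111__   (s2,#)→(s3,_,→)
state=s3 head=1 tape=#_[1]11__   (s3,1)→(s2,#,→)
state=s2 head=2 tape=#_#[1]1__   (s2,1)→(s2,_,→)
state=s2 head=3 tape=#_#_[1]__   (s2,1)→(s2,_,→)
state=s2 head=4 tape=#_#__[_]_   (s2,_)→(sH,0,→)
state=sH head=5 tape=#_#__0[_]
At halt the head is at cell 5.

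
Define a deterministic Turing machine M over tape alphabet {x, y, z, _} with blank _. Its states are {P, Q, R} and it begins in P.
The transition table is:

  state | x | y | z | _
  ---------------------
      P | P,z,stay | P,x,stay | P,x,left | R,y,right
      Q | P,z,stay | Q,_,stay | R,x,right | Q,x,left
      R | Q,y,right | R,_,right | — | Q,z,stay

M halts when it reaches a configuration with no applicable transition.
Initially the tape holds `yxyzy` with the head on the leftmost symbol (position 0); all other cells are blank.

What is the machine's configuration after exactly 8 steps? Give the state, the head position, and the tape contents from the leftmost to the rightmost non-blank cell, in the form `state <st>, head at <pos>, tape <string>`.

state P, head at 0, tape yxxyzy

P | _[y]xyzy   read y → write x, move stay, go to P
P | _[x]xyzy   read x → write z, move stay, go to P
P | _[z]xyzy   read z → write x, move left, go to P
P | [_]xxyzy   read _ → write y, move right, go to R
R | y[x]xyzy   read x → write y, move right, go to Q
Q | yy[x]yzy   read x → write z, move stay, go to P
P | yy[z]yzy   read z → write x, move left, go to P
P | y[y]xyzy   read y → write x, move stay, go to P
P | y[x]xyzy
After 8 steps: state P, head at 0, tape yxxyzy.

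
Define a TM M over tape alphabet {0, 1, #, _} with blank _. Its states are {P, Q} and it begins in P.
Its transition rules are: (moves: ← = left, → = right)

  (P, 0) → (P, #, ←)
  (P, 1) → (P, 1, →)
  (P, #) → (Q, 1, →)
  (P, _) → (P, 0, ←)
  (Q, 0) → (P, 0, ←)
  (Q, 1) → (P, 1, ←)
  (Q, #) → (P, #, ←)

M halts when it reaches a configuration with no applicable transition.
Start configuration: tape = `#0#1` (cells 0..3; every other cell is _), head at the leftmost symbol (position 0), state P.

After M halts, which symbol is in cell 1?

1

P | [#]0#1__   read # → write 1, move →, go to Q
Q | 1[0]#1__   read 0 → write 0, move ←, go to P
P | [1]0#1__   read 1 → write 1, move →, go to P
P | 1[0]#1__   read 0 → write #, move ←, go to P
P | [1]##1__   read 1 → write 1, move →, go to P
P | 1[#]#1__   read # → write 1, move →, go to Q
Q | 11[#]1__   read # → write #, move ←, go to P
P | 1[1]#1__   read 1 → write 1, move →, go to P
P | 11[#]1__   read # → write 1, move →, go to Q
Q | 111[1]__   read 1 → write 1, move ←, go to P
P | 11[1]1__   read 1 → write 1, move →, go to P
P | 111[1]__   read 1 → write 1, move →, go to P
P | 1111[_]_   read _ → write 0, move ←, go to P
P | 111[1]0_   read 1 → write 1, move →, go to P
P | 1111[0]_   read 0 → write #, move ←, go to P
P | 111[1]#_   read 1 → write 1, move →, go to P
P | 1111[#]_   read # → write 1, move →, go to Q
Q | 11111[_]
Cell 1 holds 1 when M halts.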